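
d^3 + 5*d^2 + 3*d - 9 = (d - 1)*(d + 3)^2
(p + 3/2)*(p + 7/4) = p^2 + 13*p/4 + 21/8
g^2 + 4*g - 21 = (g - 3)*(g + 7)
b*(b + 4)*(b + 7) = b^3 + 11*b^2 + 28*b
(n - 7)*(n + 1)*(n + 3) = n^3 - 3*n^2 - 25*n - 21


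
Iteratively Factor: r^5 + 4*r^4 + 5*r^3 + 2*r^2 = (r + 2)*(r^4 + 2*r^3 + r^2) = (r + 1)*(r + 2)*(r^3 + r^2) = r*(r + 1)*(r + 2)*(r^2 + r) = r^2*(r + 1)*(r + 2)*(r + 1)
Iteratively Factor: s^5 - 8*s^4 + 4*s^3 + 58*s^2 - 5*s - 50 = (s + 2)*(s^4 - 10*s^3 + 24*s^2 + 10*s - 25) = (s - 5)*(s + 2)*(s^3 - 5*s^2 - s + 5) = (s - 5)*(s - 1)*(s + 2)*(s^2 - 4*s - 5) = (s - 5)*(s - 1)*(s + 1)*(s + 2)*(s - 5)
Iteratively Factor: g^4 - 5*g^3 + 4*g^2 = (g - 1)*(g^3 - 4*g^2) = g*(g - 1)*(g^2 - 4*g) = g^2*(g - 1)*(g - 4)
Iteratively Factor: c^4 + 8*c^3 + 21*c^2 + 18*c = (c + 3)*(c^3 + 5*c^2 + 6*c) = (c + 3)^2*(c^2 + 2*c) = (c + 2)*(c + 3)^2*(c)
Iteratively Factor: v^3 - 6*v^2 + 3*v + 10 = (v - 5)*(v^2 - v - 2) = (v - 5)*(v - 2)*(v + 1)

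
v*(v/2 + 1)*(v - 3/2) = v^3/2 + v^2/4 - 3*v/2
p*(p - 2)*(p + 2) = p^3 - 4*p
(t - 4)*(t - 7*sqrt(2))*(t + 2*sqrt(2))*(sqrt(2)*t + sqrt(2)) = sqrt(2)*t^4 - 10*t^3 - 3*sqrt(2)*t^3 - 32*sqrt(2)*t^2 + 30*t^2 + 40*t + 84*sqrt(2)*t + 112*sqrt(2)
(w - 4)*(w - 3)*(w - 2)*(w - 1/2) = w^4 - 19*w^3/2 + 61*w^2/2 - 37*w + 12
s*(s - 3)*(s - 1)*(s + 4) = s^4 - 13*s^2 + 12*s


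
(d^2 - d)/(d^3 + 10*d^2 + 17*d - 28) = d/(d^2 + 11*d + 28)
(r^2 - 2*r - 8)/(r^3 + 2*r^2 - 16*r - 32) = 1/(r + 4)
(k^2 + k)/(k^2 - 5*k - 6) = k/(k - 6)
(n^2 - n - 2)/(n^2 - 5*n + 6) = (n + 1)/(n - 3)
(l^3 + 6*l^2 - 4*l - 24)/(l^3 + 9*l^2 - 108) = (l^2 - 4)/(l^2 + 3*l - 18)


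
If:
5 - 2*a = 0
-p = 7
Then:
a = 5/2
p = -7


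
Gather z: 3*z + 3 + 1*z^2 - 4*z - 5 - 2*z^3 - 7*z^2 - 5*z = -2*z^3 - 6*z^2 - 6*z - 2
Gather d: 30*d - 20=30*d - 20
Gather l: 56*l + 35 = 56*l + 35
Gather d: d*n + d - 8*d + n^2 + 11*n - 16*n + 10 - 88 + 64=d*(n - 7) + n^2 - 5*n - 14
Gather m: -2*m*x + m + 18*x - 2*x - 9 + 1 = m*(1 - 2*x) + 16*x - 8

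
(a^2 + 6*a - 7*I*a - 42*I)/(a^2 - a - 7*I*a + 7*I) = (a + 6)/(a - 1)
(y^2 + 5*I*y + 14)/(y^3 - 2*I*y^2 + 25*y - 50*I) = (y + 7*I)/(y^2 + 25)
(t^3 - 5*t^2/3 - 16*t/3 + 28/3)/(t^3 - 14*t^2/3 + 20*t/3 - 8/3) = (3*t + 7)/(3*t - 2)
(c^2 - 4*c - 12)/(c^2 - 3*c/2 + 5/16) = 16*(c^2 - 4*c - 12)/(16*c^2 - 24*c + 5)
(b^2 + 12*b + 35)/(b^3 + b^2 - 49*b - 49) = (b + 5)/(b^2 - 6*b - 7)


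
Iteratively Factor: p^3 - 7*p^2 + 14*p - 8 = (p - 2)*(p^2 - 5*p + 4) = (p - 2)*(p - 1)*(p - 4)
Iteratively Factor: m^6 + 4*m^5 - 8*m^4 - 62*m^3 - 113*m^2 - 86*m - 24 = (m + 1)*(m^5 + 3*m^4 - 11*m^3 - 51*m^2 - 62*m - 24) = (m - 4)*(m + 1)*(m^4 + 7*m^3 + 17*m^2 + 17*m + 6) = (m - 4)*(m + 1)*(m + 2)*(m^3 + 5*m^2 + 7*m + 3) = (m - 4)*(m + 1)^2*(m + 2)*(m^2 + 4*m + 3) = (m - 4)*(m + 1)^2*(m + 2)*(m + 3)*(m + 1)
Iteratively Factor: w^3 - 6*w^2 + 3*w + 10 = (w - 2)*(w^2 - 4*w - 5) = (w - 2)*(w + 1)*(w - 5)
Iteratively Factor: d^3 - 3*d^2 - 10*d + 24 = (d + 3)*(d^2 - 6*d + 8) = (d - 2)*(d + 3)*(d - 4)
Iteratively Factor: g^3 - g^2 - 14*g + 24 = (g + 4)*(g^2 - 5*g + 6) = (g - 2)*(g + 4)*(g - 3)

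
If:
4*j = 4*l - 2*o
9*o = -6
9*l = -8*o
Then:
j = 25/27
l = 16/27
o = -2/3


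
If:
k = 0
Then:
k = 0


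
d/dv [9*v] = 9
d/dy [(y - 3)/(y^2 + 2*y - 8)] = (y^2 + 2*y - 2*(y - 3)*(y + 1) - 8)/(y^2 + 2*y - 8)^2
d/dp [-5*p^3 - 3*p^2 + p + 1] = -15*p^2 - 6*p + 1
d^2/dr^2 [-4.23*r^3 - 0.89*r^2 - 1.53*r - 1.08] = -25.38*r - 1.78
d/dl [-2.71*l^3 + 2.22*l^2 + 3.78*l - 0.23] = -8.13*l^2 + 4.44*l + 3.78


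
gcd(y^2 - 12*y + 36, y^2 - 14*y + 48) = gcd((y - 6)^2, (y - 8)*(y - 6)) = y - 6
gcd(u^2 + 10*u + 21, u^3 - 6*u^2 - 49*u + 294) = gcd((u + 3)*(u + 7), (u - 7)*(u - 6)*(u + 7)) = u + 7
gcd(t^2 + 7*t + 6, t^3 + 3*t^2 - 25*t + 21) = 1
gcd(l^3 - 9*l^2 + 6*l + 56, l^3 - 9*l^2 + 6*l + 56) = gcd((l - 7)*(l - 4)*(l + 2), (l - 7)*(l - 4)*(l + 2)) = l^3 - 9*l^2 + 6*l + 56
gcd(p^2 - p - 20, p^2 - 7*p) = 1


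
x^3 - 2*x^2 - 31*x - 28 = (x - 7)*(x + 1)*(x + 4)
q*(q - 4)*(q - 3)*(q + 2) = q^4 - 5*q^3 - 2*q^2 + 24*q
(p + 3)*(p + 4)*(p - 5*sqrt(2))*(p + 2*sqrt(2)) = p^4 - 3*sqrt(2)*p^3 + 7*p^3 - 21*sqrt(2)*p^2 - 8*p^2 - 140*p - 36*sqrt(2)*p - 240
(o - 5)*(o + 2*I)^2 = o^3 - 5*o^2 + 4*I*o^2 - 4*o - 20*I*o + 20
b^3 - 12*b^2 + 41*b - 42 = (b - 7)*(b - 3)*(b - 2)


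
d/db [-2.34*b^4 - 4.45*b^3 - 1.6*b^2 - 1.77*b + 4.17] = -9.36*b^3 - 13.35*b^2 - 3.2*b - 1.77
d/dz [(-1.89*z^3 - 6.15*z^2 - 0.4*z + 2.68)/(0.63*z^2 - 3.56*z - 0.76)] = (-1.1907*z^4 + 13.4568*z^3 + 26.4552*z^2 + 5.9712*z + 9.8448)/(0.3969*z^4 - 4.4856*z^3 + 11.716*z^2 + 5.4112*z + 0.5776)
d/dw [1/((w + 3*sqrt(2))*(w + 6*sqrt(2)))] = (-2*w - 9*sqrt(2))/(w^4 + 18*sqrt(2)*w^3 + 234*w^2 + 648*sqrt(2)*w + 1296)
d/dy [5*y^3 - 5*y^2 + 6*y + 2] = 15*y^2 - 10*y + 6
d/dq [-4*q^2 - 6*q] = -8*q - 6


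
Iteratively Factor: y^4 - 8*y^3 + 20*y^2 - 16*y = (y - 4)*(y^3 - 4*y^2 + 4*y) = (y - 4)*(y - 2)*(y^2 - 2*y) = y*(y - 4)*(y - 2)*(y - 2)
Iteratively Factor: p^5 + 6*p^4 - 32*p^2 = (p)*(p^4 + 6*p^3 - 32*p) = p*(p + 4)*(p^3 + 2*p^2 - 8*p) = p*(p + 4)^2*(p^2 - 2*p) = p^2*(p + 4)^2*(p - 2)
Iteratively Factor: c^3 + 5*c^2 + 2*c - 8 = (c + 4)*(c^2 + c - 2) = (c - 1)*(c + 4)*(c + 2)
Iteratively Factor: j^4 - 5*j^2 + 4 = (j - 2)*(j^3 + 2*j^2 - j - 2) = (j - 2)*(j + 2)*(j^2 - 1) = (j - 2)*(j + 1)*(j + 2)*(j - 1)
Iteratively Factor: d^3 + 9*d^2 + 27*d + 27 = (d + 3)*(d^2 + 6*d + 9) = (d + 3)^2*(d + 3)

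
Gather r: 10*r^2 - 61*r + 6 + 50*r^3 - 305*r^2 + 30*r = 50*r^3 - 295*r^2 - 31*r + 6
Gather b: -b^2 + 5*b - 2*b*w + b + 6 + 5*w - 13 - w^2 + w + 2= -b^2 + b*(6 - 2*w) - w^2 + 6*w - 5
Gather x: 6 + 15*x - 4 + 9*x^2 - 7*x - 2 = 9*x^2 + 8*x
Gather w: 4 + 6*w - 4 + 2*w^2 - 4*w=2*w^2 + 2*w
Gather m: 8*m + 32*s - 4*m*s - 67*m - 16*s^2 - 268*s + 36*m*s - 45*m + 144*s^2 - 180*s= m*(32*s - 104) + 128*s^2 - 416*s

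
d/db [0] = 0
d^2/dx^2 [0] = 0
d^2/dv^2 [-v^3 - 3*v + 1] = -6*v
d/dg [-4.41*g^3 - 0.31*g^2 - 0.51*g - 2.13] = -13.23*g^2 - 0.62*g - 0.51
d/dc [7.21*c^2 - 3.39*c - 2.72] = 14.42*c - 3.39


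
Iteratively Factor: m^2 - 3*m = (m)*(m - 3)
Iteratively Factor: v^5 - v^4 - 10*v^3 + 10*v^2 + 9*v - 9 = (v + 1)*(v^4 - 2*v^3 - 8*v^2 + 18*v - 9) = (v - 1)*(v + 1)*(v^3 - v^2 - 9*v + 9) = (v - 1)^2*(v + 1)*(v^2 - 9) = (v - 3)*(v - 1)^2*(v + 1)*(v + 3)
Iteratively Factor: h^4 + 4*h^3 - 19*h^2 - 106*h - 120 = (h + 2)*(h^3 + 2*h^2 - 23*h - 60) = (h + 2)*(h + 3)*(h^2 - h - 20) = (h - 5)*(h + 2)*(h + 3)*(h + 4)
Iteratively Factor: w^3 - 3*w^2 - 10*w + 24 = (w - 4)*(w^2 + w - 6) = (w - 4)*(w - 2)*(w + 3)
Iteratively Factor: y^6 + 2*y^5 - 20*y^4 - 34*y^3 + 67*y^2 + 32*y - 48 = (y - 4)*(y^5 + 6*y^4 + 4*y^3 - 18*y^2 - 5*y + 12) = (y - 4)*(y - 1)*(y^4 + 7*y^3 + 11*y^2 - 7*y - 12) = (y - 4)*(y - 1)^2*(y^3 + 8*y^2 + 19*y + 12) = (y - 4)*(y - 1)^2*(y + 1)*(y^2 + 7*y + 12) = (y - 4)*(y - 1)^2*(y + 1)*(y + 3)*(y + 4)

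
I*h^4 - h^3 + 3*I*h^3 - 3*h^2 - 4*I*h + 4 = (h + 2)^2*(h + I)*(I*h - I)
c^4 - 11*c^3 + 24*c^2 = c^2*(c - 8)*(c - 3)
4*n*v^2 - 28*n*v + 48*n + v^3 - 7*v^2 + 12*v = (4*n + v)*(v - 4)*(v - 3)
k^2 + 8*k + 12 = (k + 2)*(k + 6)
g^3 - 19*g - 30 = (g - 5)*(g + 2)*(g + 3)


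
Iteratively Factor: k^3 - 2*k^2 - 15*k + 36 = (k - 3)*(k^2 + k - 12) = (k - 3)*(k + 4)*(k - 3)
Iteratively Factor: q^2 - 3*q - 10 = (q + 2)*(q - 5)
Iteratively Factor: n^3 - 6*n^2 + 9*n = (n - 3)*(n^2 - 3*n) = (n - 3)^2*(n)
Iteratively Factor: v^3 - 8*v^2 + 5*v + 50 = (v - 5)*(v^2 - 3*v - 10) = (v - 5)^2*(v + 2)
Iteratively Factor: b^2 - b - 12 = (b - 4)*(b + 3)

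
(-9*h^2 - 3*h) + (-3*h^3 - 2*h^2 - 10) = -3*h^3 - 11*h^2 - 3*h - 10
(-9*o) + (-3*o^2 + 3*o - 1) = -3*o^2 - 6*o - 1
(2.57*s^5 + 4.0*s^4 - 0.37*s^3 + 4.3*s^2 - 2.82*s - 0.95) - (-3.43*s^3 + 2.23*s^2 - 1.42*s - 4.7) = 2.57*s^5 + 4.0*s^4 + 3.06*s^3 + 2.07*s^2 - 1.4*s + 3.75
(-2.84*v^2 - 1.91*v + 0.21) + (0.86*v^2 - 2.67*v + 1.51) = -1.98*v^2 - 4.58*v + 1.72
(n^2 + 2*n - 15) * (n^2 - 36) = n^4 + 2*n^3 - 51*n^2 - 72*n + 540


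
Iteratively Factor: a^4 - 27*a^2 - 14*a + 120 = (a + 3)*(a^3 - 3*a^2 - 18*a + 40) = (a - 5)*(a + 3)*(a^2 + 2*a - 8) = (a - 5)*(a + 3)*(a + 4)*(a - 2)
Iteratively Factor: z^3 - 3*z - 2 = (z - 2)*(z^2 + 2*z + 1) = (z - 2)*(z + 1)*(z + 1)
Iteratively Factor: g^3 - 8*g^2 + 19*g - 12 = (g - 4)*(g^2 - 4*g + 3) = (g - 4)*(g - 3)*(g - 1)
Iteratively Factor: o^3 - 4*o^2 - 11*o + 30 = (o - 2)*(o^2 - 2*o - 15) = (o - 5)*(o - 2)*(o + 3)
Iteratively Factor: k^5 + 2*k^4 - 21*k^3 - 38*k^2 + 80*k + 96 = (k - 4)*(k^4 + 6*k^3 + 3*k^2 - 26*k - 24) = (k - 4)*(k - 2)*(k^3 + 8*k^2 + 19*k + 12) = (k - 4)*(k - 2)*(k + 3)*(k^2 + 5*k + 4) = (k - 4)*(k - 2)*(k + 1)*(k + 3)*(k + 4)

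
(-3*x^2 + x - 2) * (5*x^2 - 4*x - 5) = -15*x^4 + 17*x^3 + x^2 + 3*x + 10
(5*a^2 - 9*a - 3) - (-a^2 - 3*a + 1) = 6*a^2 - 6*a - 4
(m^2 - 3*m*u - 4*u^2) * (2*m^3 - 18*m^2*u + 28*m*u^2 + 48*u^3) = 2*m^5 - 24*m^4*u + 74*m^3*u^2 + 36*m^2*u^3 - 256*m*u^4 - 192*u^5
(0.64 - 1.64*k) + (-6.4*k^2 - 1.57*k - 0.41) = -6.4*k^2 - 3.21*k + 0.23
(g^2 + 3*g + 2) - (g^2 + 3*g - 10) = 12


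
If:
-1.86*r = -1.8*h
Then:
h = 1.03333333333333*r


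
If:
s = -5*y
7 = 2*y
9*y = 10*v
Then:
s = -35/2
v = 63/20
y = 7/2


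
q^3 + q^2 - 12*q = q*(q - 3)*(q + 4)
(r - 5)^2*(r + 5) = r^3 - 5*r^2 - 25*r + 125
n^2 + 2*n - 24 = (n - 4)*(n + 6)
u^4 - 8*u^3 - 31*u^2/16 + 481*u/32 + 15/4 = (u - 8)*(u - 3/2)*(u + 1/4)*(u + 5/4)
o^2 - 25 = (o - 5)*(o + 5)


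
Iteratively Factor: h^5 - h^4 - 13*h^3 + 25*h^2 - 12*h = (h - 1)*(h^4 - 13*h^2 + 12*h) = (h - 3)*(h - 1)*(h^3 + 3*h^2 - 4*h) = h*(h - 3)*(h - 1)*(h^2 + 3*h - 4) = h*(h - 3)*(h - 1)^2*(h + 4)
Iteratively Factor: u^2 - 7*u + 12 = (u - 3)*(u - 4)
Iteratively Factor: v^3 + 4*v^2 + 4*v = (v + 2)*(v^2 + 2*v) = (v + 2)^2*(v)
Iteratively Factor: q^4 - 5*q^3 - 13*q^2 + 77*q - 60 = (q + 4)*(q^3 - 9*q^2 + 23*q - 15) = (q - 3)*(q + 4)*(q^2 - 6*q + 5) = (q - 3)*(q - 1)*(q + 4)*(q - 5)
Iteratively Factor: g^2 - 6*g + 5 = (g - 5)*(g - 1)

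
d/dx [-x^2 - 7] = -2*x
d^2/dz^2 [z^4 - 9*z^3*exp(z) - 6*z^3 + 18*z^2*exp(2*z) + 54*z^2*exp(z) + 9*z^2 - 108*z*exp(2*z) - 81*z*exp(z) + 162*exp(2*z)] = -9*z^3*exp(z) + 72*z^2*exp(2*z) + 12*z^2 - 288*z*exp(2*z) + 81*z*exp(z) - 36*z + 252*exp(2*z) - 54*exp(z) + 18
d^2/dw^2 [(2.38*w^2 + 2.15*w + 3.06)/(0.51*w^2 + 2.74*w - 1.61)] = (-5.533194*w^3 + 16.500744*w^2 + 36.248454*w + 82.27906)/(0.132651*w^6 + 2.138022*w^5 + 10.230345*w^4 + 7.07194*w^3 - 32.295795*w^2 + 21.307062*w - 4.173281)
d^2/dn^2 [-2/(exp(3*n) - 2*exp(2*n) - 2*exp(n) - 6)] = 2*(2*(-3*exp(2*n) + 4*exp(n) + 2)^2*exp(n) + (9*exp(2*n) - 8*exp(n) - 2)*(-exp(3*n) + 2*exp(2*n) + 2*exp(n) + 6))*exp(n)/(-exp(3*n) + 2*exp(2*n) + 2*exp(n) + 6)^3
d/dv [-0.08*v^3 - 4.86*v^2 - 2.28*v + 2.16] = -0.24*v^2 - 9.72*v - 2.28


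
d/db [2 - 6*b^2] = -12*b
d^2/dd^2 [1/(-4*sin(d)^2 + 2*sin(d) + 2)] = (16*sin(d)^3 + 10*sin(d)^2 - 5*sin(d) + 6)/(2*(sin(d) - 1)^2*(2*sin(d) + 1)^3)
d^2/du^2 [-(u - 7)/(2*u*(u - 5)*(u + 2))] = (-3*u^5 + 51*u^4 - 187*u^3 - 21*u^2 + 630*u + 700)/(u^3*(u^6 - 9*u^5 - 3*u^4 + 153*u^3 + 30*u^2 - 900*u - 1000))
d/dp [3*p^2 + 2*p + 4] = 6*p + 2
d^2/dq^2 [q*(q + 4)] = 2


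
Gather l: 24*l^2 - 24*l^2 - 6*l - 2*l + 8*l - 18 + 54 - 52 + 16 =0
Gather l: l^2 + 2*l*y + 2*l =l^2 + l*(2*y + 2)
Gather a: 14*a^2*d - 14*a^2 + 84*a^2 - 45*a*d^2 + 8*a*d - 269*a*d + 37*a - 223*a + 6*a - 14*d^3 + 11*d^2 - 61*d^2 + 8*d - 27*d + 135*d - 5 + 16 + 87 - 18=a^2*(14*d + 70) + a*(-45*d^2 - 261*d - 180) - 14*d^3 - 50*d^2 + 116*d + 80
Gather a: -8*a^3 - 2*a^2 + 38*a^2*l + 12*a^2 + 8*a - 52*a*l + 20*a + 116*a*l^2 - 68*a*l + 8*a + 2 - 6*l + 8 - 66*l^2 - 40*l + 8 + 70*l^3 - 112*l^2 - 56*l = -8*a^3 + a^2*(38*l + 10) + a*(116*l^2 - 120*l + 36) + 70*l^3 - 178*l^2 - 102*l + 18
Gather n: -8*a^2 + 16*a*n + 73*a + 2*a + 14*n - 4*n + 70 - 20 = -8*a^2 + 75*a + n*(16*a + 10) + 50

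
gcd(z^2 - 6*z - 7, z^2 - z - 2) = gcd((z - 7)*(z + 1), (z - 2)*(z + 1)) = z + 1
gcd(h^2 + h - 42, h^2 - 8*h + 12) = h - 6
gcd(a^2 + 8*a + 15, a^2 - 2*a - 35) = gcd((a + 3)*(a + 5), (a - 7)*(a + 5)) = a + 5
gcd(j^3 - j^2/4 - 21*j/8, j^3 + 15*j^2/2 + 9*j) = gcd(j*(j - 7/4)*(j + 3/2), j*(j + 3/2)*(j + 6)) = j^2 + 3*j/2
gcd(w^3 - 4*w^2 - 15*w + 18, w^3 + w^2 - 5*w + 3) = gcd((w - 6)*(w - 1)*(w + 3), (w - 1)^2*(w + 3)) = w^2 + 2*w - 3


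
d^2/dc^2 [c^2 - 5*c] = 2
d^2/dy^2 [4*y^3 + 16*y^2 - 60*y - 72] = 24*y + 32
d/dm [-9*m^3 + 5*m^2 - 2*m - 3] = -27*m^2 + 10*m - 2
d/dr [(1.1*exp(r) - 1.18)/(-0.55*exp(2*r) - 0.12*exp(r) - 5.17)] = (0.605*exp(2*r) - 1.298*exp(r) - 5.8286)*exp(r)/(0.3025*exp(4*r) + 0.132*exp(3*r) + 5.7014*exp(2*r) + 1.2408*exp(r) + 26.7289)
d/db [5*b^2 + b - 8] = 10*b + 1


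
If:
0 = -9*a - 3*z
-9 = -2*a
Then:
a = 9/2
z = -27/2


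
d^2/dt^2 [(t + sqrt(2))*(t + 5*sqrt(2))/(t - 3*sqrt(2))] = 128/(t^3 - 9*sqrt(2)*t^2 + 54*t - 54*sqrt(2))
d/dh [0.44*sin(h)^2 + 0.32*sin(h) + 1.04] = (0.88*sin(h) + 0.32)*cos(h)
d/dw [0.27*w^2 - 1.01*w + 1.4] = 0.54*w - 1.01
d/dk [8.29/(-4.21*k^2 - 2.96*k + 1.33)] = (69.8018*k + 24.5384)/(4.21*k^2 + 2.96*k - 1.33)^2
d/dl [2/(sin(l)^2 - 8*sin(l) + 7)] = 4*(4 - sin(l))*cos(l)/(sin(l)^2 - 8*sin(l) + 7)^2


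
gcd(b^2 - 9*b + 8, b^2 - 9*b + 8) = b^2 - 9*b + 8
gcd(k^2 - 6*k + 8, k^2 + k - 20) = k - 4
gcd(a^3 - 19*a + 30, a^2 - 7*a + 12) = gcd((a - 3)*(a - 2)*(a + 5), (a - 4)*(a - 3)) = a - 3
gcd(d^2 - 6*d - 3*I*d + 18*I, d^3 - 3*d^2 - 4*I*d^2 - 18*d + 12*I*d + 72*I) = d - 6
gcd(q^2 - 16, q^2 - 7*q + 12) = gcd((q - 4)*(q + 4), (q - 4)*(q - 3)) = q - 4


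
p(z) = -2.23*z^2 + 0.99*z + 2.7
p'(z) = 0.99 - 4.46*z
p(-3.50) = -28.08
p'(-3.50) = 16.60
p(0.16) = 2.80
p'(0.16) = 0.28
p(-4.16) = -40.01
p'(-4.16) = 19.54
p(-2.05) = -8.70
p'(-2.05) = 10.13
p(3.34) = -18.87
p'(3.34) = -13.91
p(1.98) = -4.08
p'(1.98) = -7.84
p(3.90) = -27.36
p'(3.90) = -16.40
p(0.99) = 1.49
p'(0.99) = -3.43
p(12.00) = -306.54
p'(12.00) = -52.53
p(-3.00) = -20.34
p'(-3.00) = 14.37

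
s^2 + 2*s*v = s*(s + 2*v)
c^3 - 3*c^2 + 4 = (c - 2)^2*(c + 1)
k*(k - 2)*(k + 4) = k^3 + 2*k^2 - 8*k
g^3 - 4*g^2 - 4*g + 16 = (g - 4)*(g - 2)*(g + 2)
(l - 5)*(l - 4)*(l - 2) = l^3 - 11*l^2 + 38*l - 40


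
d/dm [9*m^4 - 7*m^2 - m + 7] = 36*m^3 - 14*m - 1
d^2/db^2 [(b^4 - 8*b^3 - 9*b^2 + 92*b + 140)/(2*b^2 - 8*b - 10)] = (b^3 + 3*b^2 + 3*b - 7)/(b^3 + 3*b^2 + 3*b + 1)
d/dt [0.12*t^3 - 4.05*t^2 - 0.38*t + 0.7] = 0.36*t^2 - 8.1*t - 0.38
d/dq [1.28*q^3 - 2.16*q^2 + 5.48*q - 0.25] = 3.84*q^2 - 4.32*q + 5.48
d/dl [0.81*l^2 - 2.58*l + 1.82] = 1.62*l - 2.58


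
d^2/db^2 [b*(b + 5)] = 2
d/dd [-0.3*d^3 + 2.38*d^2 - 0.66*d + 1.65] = -0.9*d^2 + 4.76*d - 0.66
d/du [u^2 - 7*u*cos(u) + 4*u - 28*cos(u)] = 7*u*sin(u) + 2*u + 28*sin(u) - 7*cos(u) + 4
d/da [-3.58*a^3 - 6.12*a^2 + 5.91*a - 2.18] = -10.74*a^2 - 12.24*a + 5.91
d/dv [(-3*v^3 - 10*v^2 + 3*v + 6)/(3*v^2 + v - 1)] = (-9*v^4 - 6*v^3 - 10*v^2 - 16*v - 9)/(9*v^4 + 6*v^3 - 5*v^2 - 2*v + 1)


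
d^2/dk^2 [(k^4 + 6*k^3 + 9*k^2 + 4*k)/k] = 6*k + 12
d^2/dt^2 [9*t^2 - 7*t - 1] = 18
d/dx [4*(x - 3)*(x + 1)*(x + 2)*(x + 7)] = 16*x^3 + 84*x^2 - 56*x - 220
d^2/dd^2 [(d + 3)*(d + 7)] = 2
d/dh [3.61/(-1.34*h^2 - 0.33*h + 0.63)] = (9.6748*h + 1.1913)/(1.34*h^2 + 0.33*h - 0.63)^2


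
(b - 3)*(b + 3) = b^2 - 9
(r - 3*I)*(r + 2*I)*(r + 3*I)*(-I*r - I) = -I*r^4 + 2*r^3 - I*r^3 + 2*r^2 - 9*I*r^2 + 18*r - 9*I*r + 18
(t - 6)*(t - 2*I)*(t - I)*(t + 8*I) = t^4 - 6*t^3 + 5*I*t^3 + 22*t^2 - 30*I*t^2 - 132*t - 16*I*t + 96*I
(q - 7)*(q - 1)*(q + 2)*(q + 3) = q^4 - 3*q^3 - 27*q^2 - 13*q + 42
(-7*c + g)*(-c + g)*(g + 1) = 7*c^2*g + 7*c^2 - 8*c*g^2 - 8*c*g + g^3 + g^2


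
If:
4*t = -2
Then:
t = -1/2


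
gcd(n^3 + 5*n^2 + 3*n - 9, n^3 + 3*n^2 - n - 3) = n^2 + 2*n - 3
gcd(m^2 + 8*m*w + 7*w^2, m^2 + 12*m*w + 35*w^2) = m + 7*w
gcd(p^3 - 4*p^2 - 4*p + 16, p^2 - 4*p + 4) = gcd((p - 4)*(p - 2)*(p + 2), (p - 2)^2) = p - 2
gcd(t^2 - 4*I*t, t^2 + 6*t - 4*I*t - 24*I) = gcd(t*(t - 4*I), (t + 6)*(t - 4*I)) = t - 4*I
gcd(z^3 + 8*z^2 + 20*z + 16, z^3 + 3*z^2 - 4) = z^2 + 4*z + 4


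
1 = 1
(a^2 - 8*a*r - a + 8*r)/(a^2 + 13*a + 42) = (a^2 - 8*a*r - a + 8*r)/(a^2 + 13*a + 42)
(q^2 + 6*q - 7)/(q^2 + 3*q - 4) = (q + 7)/(q + 4)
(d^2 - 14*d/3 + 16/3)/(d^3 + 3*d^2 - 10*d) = (d - 8/3)/(d*(d + 5))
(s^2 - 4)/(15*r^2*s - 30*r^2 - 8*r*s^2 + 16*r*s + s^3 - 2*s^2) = (s + 2)/(15*r^2 - 8*r*s + s^2)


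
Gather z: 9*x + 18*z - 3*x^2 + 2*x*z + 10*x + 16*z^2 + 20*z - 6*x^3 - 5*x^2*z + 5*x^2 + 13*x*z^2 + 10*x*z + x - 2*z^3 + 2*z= -6*x^3 + 2*x^2 + 20*x - 2*z^3 + z^2*(13*x + 16) + z*(-5*x^2 + 12*x + 40)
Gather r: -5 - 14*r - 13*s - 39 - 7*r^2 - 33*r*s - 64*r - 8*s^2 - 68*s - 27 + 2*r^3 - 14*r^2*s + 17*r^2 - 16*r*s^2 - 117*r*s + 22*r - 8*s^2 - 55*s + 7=2*r^3 + r^2*(10 - 14*s) + r*(-16*s^2 - 150*s - 56) - 16*s^2 - 136*s - 64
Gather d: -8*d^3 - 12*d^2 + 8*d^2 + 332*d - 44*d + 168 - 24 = -8*d^3 - 4*d^2 + 288*d + 144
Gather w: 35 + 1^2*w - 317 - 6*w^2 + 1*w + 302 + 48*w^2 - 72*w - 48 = 42*w^2 - 70*w - 28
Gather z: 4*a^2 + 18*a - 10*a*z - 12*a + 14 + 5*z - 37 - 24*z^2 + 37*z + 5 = 4*a^2 + 6*a - 24*z^2 + z*(42 - 10*a) - 18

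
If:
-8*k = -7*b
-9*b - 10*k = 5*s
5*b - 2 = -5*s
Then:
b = -8/51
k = -7/51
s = 142/255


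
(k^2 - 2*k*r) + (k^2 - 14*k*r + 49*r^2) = 2*k^2 - 16*k*r + 49*r^2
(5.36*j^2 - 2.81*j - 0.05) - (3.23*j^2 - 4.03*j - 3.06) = 2.13*j^2 + 1.22*j + 3.01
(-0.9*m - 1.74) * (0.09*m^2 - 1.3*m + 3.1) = -0.081*m^3 + 1.0134*m^2 - 0.528*m - 5.394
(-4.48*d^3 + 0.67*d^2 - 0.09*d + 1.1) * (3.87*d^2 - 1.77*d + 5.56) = -17.3376*d^5 + 10.5225*d^4 - 26.443*d^3 + 8.1415*d^2 - 2.4474*d + 6.116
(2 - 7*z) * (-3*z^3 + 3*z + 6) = 21*z^4 - 6*z^3 - 21*z^2 - 36*z + 12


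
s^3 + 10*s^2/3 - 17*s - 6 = (s - 3)*(s + 1/3)*(s + 6)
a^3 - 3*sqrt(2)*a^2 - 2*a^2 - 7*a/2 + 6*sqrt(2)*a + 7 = (a - 2)*(a - 7*sqrt(2)/2)*(a + sqrt(2)/2)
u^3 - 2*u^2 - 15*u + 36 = (u - 3)^2*(u + 4)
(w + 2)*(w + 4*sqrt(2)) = w^2 + 2*w + 4*sqrt(2)*w + 8*sqrt(2)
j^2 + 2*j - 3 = (j - 1)*(j + 3)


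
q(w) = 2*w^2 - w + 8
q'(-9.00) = -37.00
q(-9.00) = 179.00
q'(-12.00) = -49.00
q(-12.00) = 308.00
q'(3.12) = 11.48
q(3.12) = 24.35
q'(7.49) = 28.96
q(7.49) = 112.71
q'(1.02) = 3.08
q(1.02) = 9.06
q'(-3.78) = -16.12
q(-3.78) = 40.36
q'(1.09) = 3.36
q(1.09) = 9.29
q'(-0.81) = -4.24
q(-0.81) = 10.12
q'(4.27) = 16.08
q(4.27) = 40.20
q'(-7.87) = -32.48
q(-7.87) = 139.74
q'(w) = 4*w - 1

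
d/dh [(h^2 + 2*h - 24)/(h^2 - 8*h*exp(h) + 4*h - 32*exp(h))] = 2*((h + 1)*(h^2 - 8*h*exp(h) + 4*h - 32*exp(h)) + (h^2 + 2*h - 24)*(4*h*exp(h) - h + 20*exp(h) - 2))/(h^2 - 8*h*exp(h) + 4*h - 32*exp(h))^2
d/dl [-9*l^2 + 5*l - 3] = 5 - 18*l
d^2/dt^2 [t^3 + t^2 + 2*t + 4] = 6*t + 2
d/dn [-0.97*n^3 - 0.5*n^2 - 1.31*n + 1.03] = -2.91*n^2 - 1.0*n - 1.31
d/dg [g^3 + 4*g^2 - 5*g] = 3*g^2 + 8*g - 5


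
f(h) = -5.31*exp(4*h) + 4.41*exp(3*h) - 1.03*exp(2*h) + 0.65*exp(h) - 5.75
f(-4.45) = -5.74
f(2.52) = -118392.09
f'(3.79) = -80338675.39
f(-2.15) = -5.68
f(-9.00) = -5.75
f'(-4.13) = 0.01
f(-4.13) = -5.74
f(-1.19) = -5.57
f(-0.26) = -5.72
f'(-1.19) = 0.20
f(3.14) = -1459133.94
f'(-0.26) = -2.17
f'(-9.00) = 0.00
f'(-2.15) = 0.06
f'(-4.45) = 0.01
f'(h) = -21.24*exp(4*h) + 13.23*exp(3*h) - 2.06*exp(2*h) + 0.65*exp(h)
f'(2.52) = -481717.91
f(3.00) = -828901.57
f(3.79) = -19990094.96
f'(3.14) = -5889844.90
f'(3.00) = -3350525.98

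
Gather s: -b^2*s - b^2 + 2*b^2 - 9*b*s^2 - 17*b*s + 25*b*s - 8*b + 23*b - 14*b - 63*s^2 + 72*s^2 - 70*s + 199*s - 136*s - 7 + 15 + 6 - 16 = b^2 + b + s^2*(9 - 9*b) + s*(-b^2 + 8*b - 7) - 2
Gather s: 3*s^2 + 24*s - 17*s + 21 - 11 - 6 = 3*s^2 + 7*s + 4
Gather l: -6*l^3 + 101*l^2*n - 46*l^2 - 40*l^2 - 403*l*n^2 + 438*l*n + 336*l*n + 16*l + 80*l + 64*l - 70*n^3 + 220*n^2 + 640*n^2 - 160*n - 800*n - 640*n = -6*l^3 + l^2*(101*n - 86) + l*(-403*n^2 + 774*n + 160) - 70*n^3 + 860*n^2 - 1600*n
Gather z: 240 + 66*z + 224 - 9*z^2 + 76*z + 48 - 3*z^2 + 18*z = -12*z^2 + 160*z + 512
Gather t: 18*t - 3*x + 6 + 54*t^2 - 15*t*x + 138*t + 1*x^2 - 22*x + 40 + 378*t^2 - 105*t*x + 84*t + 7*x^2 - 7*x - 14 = 432*t^2 + t*(240 - 120*x) + 8*x^2 - 32*x + 32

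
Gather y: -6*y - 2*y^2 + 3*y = -2*y^2 - 3*y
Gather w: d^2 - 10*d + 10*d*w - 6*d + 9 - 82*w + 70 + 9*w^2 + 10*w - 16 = d^2 - 16*d + 9*w^2 + w*(10*d - 72) + 63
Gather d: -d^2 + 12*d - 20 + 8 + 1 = -d^2 + 12*d - 11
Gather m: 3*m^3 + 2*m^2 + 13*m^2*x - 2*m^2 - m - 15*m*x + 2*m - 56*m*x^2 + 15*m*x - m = 3*m^3 + 13*m^2*x - 56*m*x^2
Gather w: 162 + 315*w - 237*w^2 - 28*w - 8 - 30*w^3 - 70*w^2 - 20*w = -30*w^3 - 307*w^2 + 267*w + 154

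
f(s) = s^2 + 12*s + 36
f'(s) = 2*s + 12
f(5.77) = 138.53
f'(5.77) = 23.54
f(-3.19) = 7.90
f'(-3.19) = 5.62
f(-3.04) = 8.76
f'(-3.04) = 5.92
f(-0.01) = 35.88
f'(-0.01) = 11.98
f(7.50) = 182.25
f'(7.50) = 27.00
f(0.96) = 48.44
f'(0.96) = 13.92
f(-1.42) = 20.98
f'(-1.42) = 9.16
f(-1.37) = 21.44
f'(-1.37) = 9.26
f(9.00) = 225.00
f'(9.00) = 30.00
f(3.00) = 81.00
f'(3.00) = 18.00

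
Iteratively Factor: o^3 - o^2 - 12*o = (o - 4)*(o^2 + 3*o) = (o - 4)*(o + 3)*(o)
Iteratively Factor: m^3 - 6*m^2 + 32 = (m + 2)*(m^2 - 8*m + 16) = (m - 4)*(m + 2)*(m - 4)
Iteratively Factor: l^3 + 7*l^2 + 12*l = (l + 4)*(l^2 + 3*l) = l*(l + 4)*(l + 3)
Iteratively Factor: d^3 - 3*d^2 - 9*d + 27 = (d + 3)*(d^2 - 6*d + 9) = (d - 3)*(d + 3)*(d - 3)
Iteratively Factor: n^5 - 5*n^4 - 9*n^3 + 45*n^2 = (n - 3)*(n^4 - 2*n^3 - 15*n^2) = n*(n - 3)*(n^3 - 2*n^2 - 15*n) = n*(n - 5)*(n - 3)*(n^2 + 3*n) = n^2*(n - 5)*(n - 3)*(n + 3)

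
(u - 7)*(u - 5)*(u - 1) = u^3 - 13*u^2 + 47*u - 35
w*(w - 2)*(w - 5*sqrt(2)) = w^3 - 5*sqrt(2)*w^2 - 2*w^2 + 10*sqrt(2)*w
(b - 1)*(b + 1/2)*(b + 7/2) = b^3 + 3*b^2 - 9*b/4 - 7/4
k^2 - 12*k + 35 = (k - 7)*(k - 5)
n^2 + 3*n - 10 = (n - 2)*(n + 5)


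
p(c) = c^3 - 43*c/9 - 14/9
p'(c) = 3*c^2 - 43/9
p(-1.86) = 0.90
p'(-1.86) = 5.60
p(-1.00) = 2.22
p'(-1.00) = -1.78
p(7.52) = 387.77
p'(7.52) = 164.87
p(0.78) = -4.81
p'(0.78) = -2.95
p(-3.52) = -28.35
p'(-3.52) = 32.39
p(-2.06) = -0.46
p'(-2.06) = 7.95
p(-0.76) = 1.64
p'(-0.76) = -3.04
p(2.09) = -2.41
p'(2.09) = 8.33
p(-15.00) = -3304.89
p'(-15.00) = 670.22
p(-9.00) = -687.56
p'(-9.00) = 238.22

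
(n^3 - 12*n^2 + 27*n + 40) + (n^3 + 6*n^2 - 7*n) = 2*n^3 - 6*n^2 + 20*n + 40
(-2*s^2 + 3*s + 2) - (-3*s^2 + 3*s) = s^2 + 2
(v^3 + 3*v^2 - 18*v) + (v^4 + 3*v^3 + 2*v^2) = v^4 + 4*v^3 + 5*v^2 - 18*v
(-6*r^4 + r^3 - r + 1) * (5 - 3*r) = 18*r^5 - 33*r^4 + 5*r^3 + 3*r^2 - 8*r + 5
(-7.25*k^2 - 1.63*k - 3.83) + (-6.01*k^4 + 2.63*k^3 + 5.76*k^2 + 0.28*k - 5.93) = -6.01*k^4 + 2.63*k^3 - 1.49*k^2 - 1.35*k - 9.76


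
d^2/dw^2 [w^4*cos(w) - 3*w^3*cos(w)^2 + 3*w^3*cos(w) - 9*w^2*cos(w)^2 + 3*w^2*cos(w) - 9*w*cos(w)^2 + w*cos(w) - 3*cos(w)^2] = -w^4*cos(w) - 8*w^3*sin(w) - 3*w^3*cos(w) + 6*w^3*cos(2*w) - 18*w^2*sin(w) + 18*w^2*sin(2*w) + 9*w^2*cos(w) + 18*w^2*cos(2*w) - 12*w*sin(w) + 36*w*sin(2*w) + 17*w*cos(w) + 9*w*cos(2*w) - 9*w - 2*sin(w) + 18*sin(2*w) + 6*cos(w) - 3*cos(2*w) - 9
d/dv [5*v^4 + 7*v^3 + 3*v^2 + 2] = v*(20*v^2 + 21*v + 6)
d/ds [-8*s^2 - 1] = -16*s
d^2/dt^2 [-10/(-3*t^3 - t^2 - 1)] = 20*(t^2*(9*t + 2)^2 - (9*t + 1)*(3*t^3 + t^2 + 1))/(3*t^3 + t^2 + 1)^3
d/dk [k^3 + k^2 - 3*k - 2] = 3*k^2 + 2*k - 3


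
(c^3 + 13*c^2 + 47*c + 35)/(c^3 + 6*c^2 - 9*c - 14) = (c + 5)/(c - 2)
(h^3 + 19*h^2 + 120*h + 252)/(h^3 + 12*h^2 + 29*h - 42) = (h + 6)/(h - 1)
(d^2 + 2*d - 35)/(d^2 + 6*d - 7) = (d - 5)/(d - 1)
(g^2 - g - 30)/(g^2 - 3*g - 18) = (g + 5)/(g + 3)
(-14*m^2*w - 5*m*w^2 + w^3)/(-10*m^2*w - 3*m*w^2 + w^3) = (-7*m + w)/(-5*m + w)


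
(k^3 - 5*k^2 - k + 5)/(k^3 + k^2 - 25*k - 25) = (k - 1)/(k + 5)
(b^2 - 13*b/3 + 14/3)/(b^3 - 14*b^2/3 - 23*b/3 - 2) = (-3*b^2 + 13*b - 14)/(-3*b^3 + 14*b^2 + 23*b + 6)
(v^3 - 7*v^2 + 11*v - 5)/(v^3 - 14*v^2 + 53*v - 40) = (v - 1)/(v - 8)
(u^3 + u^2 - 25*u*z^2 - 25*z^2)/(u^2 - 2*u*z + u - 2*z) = (-u^2 + 25*z^2)/(-u + 2*z)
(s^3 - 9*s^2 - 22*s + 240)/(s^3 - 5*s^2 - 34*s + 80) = (s - 6)/(s - 2)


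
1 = 1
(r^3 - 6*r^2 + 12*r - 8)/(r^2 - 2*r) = r - 4 + 4/r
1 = 1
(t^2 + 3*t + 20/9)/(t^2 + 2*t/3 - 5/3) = (t + 4/3)/(t - 1)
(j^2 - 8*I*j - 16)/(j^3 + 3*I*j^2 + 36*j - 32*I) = (j - 4*I)/(j^2 + 7*I*j + 8)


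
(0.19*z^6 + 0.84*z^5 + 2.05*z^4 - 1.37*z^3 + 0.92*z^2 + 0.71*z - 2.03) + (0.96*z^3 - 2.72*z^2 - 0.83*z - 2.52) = 0.19*z^6 + 0.84*z^5 + 2.05*z^4 - 0.41*z^3 - 1.8*z^2 - 0.12*z - 4.55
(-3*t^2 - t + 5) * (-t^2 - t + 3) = 3*t^4 + 4*t^3 - 13*t^2 - 8*t + 15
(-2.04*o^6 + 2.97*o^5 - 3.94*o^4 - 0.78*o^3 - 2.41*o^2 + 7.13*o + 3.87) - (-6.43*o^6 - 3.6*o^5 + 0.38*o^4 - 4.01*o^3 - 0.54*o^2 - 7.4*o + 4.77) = 4.39*o^6 + 6.57*o^5 - 4.32*o^4 + 3.23*o^3 - 1.87*o^2 + 14.53*o - 0.899999999999999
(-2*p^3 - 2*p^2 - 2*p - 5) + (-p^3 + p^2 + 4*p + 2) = -3*p^3 - p^2 + 2*p - 3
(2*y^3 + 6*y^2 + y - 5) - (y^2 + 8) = 2*y^3 + 5*y^2 + y - 13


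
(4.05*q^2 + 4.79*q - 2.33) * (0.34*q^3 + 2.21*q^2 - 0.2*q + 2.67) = 1.377*q^5 + 10.5791*q^4 + 8.9837*q^3 + 4.7062*q^2 + 13.2553*q - 6.2211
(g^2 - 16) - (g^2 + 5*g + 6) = -5*g - 22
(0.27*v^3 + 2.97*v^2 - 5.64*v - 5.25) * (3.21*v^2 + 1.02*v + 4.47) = 0.8667*v^5 + 9.8091*v^4 - 13.8681*v^3 - 9.3294*v^2 - 30.5658*v - 23.4675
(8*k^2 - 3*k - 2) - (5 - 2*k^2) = 10*k^2 - 3*k - 7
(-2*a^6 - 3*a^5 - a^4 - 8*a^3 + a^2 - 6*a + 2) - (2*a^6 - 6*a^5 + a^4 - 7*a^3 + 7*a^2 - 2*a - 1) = -4*a^6 + 3*a^5 - 2*a^4 - a^3 - 6*a^2 - 4*a + 3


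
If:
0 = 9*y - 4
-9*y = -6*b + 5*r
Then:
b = 5*r/6 + 2/3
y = 4/9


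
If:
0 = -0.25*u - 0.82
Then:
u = -3.28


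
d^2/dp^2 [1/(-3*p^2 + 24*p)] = 2*(p*(p - 8) - 4*(p - 4)^2)/(3*p^3*(p - 8)^3)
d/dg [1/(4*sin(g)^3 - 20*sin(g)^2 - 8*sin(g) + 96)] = (-3*sin(g)^2 + 10*sin(g) + 2)*cos(g)/(4*(sin(g)^3 - 5*sin(g)^2 - 2*sin(g) + 24)^2)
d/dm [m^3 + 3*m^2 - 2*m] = 3*m^2 + 6*m - 2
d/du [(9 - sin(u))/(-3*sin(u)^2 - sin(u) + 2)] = (-3*sin(u)^2 + 54*sin(u) + 7)*cos(u)/(3*sin(u)^2 + sin(u) - 2)^2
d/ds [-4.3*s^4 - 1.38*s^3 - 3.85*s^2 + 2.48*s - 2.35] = -17.2*s^3 - 4.14*s^2 - 7.7*s + 2.48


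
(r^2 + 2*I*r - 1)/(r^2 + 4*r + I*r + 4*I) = (r + I)/(r + 4)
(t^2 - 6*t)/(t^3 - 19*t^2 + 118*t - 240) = t/(t^2 - 13*t + 40)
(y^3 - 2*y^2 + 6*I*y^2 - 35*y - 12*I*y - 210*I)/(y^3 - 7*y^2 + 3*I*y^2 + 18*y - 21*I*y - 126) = (y + 5)/(y - 3*I)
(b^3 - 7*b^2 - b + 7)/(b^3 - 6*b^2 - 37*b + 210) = (b^2 - 1)/(b^2 + b - 30)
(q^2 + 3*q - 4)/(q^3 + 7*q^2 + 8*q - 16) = 1/(q + 4)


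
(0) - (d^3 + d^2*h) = -d^3 - d^2*h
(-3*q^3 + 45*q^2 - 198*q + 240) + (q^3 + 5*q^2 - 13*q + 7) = -2*q^3 + 50*q^2 - 211*q + 247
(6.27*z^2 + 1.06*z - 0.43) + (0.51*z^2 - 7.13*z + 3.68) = 6.78*z^2 - 6.07*z + 3.25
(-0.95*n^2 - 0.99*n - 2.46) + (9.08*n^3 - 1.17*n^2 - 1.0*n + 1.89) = 9.08*n^3 - 2.12*n^2 - 1.99*n - 0.57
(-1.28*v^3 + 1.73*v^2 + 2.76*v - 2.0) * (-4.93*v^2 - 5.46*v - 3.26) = 6.3104*v^5 - 1.5401*v^4 - 18.8798*v^3 - 10.8494*v^2 + 1.9224*v + 6.52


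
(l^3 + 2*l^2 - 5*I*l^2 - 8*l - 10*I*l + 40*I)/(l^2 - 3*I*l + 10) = (l^2 + 2*l - 8)/(l + 2*I)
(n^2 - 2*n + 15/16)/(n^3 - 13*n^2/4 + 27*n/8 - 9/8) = (4*n - 5)/(2*(2*n^2 - 5*n + 3))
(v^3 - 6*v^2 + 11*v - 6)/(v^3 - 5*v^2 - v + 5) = (v^2 - 5*v + 6)/(v^2 - 4*v - 5)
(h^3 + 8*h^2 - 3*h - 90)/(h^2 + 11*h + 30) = h - 3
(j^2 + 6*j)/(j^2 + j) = (j + 6)/(j + 1)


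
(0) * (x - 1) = 0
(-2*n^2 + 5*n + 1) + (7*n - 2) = -2*n^2 + 12*n - 1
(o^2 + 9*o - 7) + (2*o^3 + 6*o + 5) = 2*o^3 + o^2 + 15*o - 2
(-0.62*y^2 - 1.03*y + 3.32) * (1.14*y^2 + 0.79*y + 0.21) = -0.7068*y^4 - 1.664*y^3 + 2.8409*y^2 + 2.4065*y + 0.6972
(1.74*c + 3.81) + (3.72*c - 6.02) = 5.46*c - 2.21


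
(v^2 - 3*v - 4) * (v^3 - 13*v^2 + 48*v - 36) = v^5 - 16*v^4 + 83*v^3 - 128*v^2 - 84*v + 144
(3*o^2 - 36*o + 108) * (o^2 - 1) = 3*o^4 - 36*o^3 + 105*o^2 + 36*o - 108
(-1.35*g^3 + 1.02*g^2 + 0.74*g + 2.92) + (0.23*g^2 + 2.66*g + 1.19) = -1.35*g^3 + 1.25*g^2 + 3.4*g + 4.11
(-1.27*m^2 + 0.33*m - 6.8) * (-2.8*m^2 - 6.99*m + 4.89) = 3.556*m^4 + 7.9533*m^3 + 10.523*m^2 + 49.1457*m - 33.252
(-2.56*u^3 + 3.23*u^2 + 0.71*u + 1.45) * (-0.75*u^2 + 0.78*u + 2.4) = 1.92*u^5 - 4.4193*u^4 - 4.1571*u^3 + 7.2183*u^2 + 2.835*u + 3.48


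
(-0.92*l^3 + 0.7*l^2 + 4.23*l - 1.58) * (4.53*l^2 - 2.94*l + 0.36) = -4.1676*l^5 + 5.8758*l^4 + 16.7727*l^3 - 19.3416*l^2 + 6.168*l - 0.5688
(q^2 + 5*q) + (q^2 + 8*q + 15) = 2*q^2 + 13*q + 15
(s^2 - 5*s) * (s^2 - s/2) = s^4 - 11*s^3/2 + 5*s^2/2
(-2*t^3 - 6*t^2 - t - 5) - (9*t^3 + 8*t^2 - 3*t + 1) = -11*t^3 - 14*t^2 + 2*t - 6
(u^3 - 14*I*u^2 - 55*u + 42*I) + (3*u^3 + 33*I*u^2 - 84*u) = 4*u^3 + 19*I*u^2 - 139*u + 42*I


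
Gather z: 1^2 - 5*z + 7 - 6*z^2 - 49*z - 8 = -6*z^2 - 54*z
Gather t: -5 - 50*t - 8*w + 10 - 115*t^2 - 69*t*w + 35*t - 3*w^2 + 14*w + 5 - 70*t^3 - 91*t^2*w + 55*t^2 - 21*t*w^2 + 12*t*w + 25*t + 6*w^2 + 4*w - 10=-70*t^3 + t^2*(-91*w - 60) + t*(-21*w^2 - 57*w + 10) + 3*w^2 + 10*w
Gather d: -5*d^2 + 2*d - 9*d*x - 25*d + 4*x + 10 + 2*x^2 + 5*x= -5*d^2 + d*(-9*x - 23) + 2*x^2 + 9*x + 10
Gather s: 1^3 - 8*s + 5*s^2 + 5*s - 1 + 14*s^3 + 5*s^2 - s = 14*s^3 + 10*s^2 - 4*s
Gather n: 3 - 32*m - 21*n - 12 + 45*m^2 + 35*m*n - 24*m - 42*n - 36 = 45*m^2 - 56*m + n*(35*m - 63) - 45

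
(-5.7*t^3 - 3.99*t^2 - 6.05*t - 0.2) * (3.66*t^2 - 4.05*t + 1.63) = -20.862*t^5 + 8.4816*t^4 - 15.2745*t^3 + 17.2668*t^2 - 9.0515*t - 0.326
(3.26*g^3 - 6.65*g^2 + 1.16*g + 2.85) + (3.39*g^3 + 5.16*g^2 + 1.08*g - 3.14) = 6.65*g^3 - 1.49*g^2 + 2.24*g - 0.29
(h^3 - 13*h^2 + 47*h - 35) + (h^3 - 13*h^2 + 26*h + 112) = 2*h^3 - 26*h^2 + 73*h + 77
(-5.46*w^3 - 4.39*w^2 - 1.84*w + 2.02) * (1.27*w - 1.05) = -6.9342*w^4 + 0.157700000000001*w^3 + 2.2727*w^2 + 4.4974*w - 2.121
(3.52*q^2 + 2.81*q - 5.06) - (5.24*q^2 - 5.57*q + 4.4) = -1.72*q^2 + 8.38*q - 9.46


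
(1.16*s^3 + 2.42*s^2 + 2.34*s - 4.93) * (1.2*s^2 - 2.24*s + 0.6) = 1.392*s^5 + 0.3056*s^4 - 1.9168*s^3 - 9.7056*s^2 + 12.4472*s - 2.958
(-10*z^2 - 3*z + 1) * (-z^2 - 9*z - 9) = 10*z^4 + 93*z^3 + 116*z^2 + 18*z - 9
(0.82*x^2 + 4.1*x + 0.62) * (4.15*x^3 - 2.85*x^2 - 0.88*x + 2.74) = 3.403*x^5 + 14.678*x^4 - 9.8336*x^3 - 3.1282*x^2 + 10.6884*x + 1.6988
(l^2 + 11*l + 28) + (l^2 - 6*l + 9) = 2*l^2 + 5*l + 37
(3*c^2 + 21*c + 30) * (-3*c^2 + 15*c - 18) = -9*c^4 - 18*c^3 + 171*c^2 + 72*c - 540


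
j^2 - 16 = (j - 4)*(j + 4)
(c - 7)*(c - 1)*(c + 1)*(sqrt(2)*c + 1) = sqrt(2)*c^4 - 7*sqrt(2)*c^3 + c^3 - 7*c^2 - sqrt(2)*c^2 - c + 7*sqrt(2)*c + 7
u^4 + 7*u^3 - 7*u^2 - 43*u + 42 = (u - 2)*(u - 1)*(u + 3)*(u + 7)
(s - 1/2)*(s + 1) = s^2 + s/2 - 1/2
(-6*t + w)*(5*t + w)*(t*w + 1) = -30*t^3*w - t^2*w^2 - 30*t^2 + t*w^3 - t*w + w^2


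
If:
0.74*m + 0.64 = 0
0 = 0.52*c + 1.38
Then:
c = -2.65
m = -0.86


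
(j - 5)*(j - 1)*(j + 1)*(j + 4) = j^4 - j^3 - 21*j^2 + j + 20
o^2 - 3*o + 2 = (o - 2)*(o - 1)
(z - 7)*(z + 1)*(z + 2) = z^3 - 4*z^2 - 19*z - 14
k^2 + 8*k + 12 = (k + 2)*(k + 6)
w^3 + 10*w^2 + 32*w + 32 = (w + 2)*(w + 4)^2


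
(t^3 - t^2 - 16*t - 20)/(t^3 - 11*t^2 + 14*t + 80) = (t + 2)/(t - 8)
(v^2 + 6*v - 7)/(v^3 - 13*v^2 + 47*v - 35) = (v + 7)/(v^2 - 12*v + 35)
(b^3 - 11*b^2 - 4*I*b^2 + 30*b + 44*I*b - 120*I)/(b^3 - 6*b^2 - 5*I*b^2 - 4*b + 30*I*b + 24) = (b - 5)/(b - I)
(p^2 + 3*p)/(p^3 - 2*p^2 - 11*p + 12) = p/(p^2 - 5*p + 4)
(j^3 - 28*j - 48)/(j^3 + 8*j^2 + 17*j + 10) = (j^2 - 2*j - 24)/(j^2 + 6*j + 5)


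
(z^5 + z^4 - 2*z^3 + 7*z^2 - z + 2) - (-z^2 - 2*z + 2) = z^5 + z^4 - 2*z^3 + 8*z^2 + z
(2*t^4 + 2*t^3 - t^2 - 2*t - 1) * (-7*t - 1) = -14*t^5 - 16*t^4 + 5*t^3 + 15*t^2 + 9*t + 1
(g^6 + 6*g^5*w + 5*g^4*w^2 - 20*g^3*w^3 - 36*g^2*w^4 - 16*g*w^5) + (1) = g^6 + 6*g^5*w + 5*g^4*w^2 - 20*g^3*w^3 - 36*g^2*w^4 - 16*g*w^5 + 1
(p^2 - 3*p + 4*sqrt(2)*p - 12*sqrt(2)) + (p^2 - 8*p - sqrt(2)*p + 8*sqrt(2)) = 2*p^2 - 11*p + 3*sqrt(2)*p - 4*sqrt(2)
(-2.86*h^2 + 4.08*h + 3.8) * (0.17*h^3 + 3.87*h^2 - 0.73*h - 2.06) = -0.4862*h^5 - 10.3746*h^4 + 18.5234*h^3 + 17.6192*h^2 - 11.1788*h - 7.828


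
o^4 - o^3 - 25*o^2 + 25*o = o*(o - 5)*(o - 1)*(o + 5)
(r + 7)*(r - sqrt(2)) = r^2 - sqrt(2)*r + 7*r - 7*sqrt(2)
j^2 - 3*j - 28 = (j - 7)*(j + 4)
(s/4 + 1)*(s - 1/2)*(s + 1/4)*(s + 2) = s^4/4 + 23*s^3/16 + 51*s^2/32 - 11*s/16 - 1/4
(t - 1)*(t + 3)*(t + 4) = t^3 + 6*t^2 + 5*t - 12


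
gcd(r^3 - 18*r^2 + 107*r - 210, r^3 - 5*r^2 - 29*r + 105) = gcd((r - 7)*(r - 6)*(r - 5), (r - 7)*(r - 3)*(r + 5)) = r - 7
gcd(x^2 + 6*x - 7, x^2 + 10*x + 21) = x + 7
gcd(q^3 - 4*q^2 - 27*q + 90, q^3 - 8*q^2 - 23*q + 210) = q^2 - q - 30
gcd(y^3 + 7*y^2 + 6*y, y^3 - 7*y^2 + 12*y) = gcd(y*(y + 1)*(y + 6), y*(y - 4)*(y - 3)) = y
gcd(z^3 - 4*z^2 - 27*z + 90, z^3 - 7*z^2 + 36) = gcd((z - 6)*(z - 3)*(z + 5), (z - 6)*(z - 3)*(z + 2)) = z^2 - 9*z + 18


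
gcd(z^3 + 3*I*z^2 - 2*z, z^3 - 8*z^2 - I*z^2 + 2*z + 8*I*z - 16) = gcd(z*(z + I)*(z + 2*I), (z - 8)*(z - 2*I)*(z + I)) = z + I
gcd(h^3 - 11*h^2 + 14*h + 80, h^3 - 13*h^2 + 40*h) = h^2 - 13*h + 40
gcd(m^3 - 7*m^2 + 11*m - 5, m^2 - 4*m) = 1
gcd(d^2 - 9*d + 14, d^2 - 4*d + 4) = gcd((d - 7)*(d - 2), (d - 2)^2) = d - 2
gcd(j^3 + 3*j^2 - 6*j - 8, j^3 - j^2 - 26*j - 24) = j^2 + 5*j + 4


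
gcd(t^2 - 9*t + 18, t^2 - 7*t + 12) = t - 3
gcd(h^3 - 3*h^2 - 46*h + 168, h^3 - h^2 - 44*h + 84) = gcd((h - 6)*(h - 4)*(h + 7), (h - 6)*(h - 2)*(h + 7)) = h^2 + h - 42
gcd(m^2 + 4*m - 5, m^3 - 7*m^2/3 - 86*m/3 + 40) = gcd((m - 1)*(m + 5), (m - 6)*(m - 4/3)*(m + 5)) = m + 5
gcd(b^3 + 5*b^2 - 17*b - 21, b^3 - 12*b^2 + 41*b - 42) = b - 3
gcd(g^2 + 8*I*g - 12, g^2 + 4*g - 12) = 1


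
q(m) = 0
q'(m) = 0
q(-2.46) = 0.00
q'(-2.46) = 0.00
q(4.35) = 0.00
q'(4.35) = 0.00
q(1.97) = 0.00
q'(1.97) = 0.00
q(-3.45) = 0.00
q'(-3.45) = 0.00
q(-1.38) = 0.00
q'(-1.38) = 0.00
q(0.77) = 0.00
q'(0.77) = 0.00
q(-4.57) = 0.00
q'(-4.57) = 0.00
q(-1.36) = 0.00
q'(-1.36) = 0.00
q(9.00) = 0.00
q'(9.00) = 0.00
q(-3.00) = 0.00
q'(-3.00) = 0.00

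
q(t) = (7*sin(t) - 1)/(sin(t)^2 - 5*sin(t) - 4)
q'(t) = (-2*sin(t)*cos(t) + 5*cos(t))*(7*sin(t) - 1)/(sin(t)^2 - 5*sin(t) - 4)^2 + 7*cos(t)/(sin(t)^2 - 5*sin(t) - 4) = (-7*sin(t)^2 + 2*sin(t) - 33)*cos(t)/(sin(t)^2 - 5*sin(t) - 4)^2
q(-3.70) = -0.43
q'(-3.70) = 0.71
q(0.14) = 0.00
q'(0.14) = -1.49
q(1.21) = -0.71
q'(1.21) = -0.22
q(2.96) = -0.05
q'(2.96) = 1.36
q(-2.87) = 1.11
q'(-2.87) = 4.90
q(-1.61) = -4.01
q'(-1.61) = 0.41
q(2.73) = -0.31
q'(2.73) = 0.90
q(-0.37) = 1.71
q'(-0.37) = -7.60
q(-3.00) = 0.61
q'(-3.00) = 3.09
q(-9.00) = 2.20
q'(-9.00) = 10.19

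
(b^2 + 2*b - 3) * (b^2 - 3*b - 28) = b^4 - b^3 - 37*b^2 - 47*b + 84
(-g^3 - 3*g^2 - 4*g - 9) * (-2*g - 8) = 2*g^4 + 14*g^3 + 32*g^2 + 50*g + 72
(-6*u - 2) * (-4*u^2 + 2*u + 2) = 24*u^3 - 4*u^2 - 16*u - 4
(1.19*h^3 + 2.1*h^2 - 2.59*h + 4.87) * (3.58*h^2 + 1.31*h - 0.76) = 4.2602*h^5 + 9.0769*h^4 - 7.4256*h^3 + 12.4457*h^2 + 8.3481*h - 3.7012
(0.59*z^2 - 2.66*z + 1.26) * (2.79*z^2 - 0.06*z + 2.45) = 1.6461*z^4 - 7.4568*z^3 + 5.1205*z^2 - 6.5926*z + 3.087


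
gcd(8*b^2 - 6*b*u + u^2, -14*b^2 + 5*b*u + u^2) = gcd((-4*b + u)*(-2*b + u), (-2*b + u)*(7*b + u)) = -2*b + u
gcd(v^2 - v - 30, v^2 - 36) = v - 6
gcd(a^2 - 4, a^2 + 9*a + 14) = a + 2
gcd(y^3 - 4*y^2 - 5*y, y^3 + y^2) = y^2 + y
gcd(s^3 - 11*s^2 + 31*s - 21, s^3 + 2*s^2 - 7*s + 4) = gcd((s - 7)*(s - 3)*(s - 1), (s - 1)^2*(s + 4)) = s - 1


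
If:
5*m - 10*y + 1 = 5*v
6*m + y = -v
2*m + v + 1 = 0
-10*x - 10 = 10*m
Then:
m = 4/55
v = -63/55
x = -59/55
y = 39/55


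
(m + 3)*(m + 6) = m^2 + 9*m + 18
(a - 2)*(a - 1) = a^2 - 3*a + 2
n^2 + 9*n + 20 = (n + 4)*(n + 5)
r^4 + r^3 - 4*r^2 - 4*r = r*(r - 2)*(r + 1)*(r + 2)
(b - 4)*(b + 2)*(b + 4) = b^3 + 2*b^2 - 16*b - 32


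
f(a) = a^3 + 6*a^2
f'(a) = 3*a^2 + 12*a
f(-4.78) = 27.88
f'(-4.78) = 11.19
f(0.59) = 2.29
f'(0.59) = 8.12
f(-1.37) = 8.69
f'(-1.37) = -10.81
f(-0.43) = 1.03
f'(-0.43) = -4.61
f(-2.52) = 22.10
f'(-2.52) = -11.19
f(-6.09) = -3.34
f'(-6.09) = 38.18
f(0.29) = 0.53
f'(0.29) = 3.73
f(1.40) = 14.50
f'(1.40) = 22.68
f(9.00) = 1215.00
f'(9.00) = 351.00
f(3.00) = 81.00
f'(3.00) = 63.00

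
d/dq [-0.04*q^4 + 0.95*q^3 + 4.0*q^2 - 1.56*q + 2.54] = -0.16*q^3 + 2.85*q^2 + 8.0*q - 1.56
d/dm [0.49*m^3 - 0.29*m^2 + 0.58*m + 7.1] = 1.47*m^2 - 0.58*m + 0.58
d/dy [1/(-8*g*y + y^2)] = 2*(4*g - y)/(y^2*(8*g - y)^2)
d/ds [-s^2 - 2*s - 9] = -2*s - 2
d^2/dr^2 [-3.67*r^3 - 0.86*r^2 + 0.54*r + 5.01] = -22.02*r - 1.72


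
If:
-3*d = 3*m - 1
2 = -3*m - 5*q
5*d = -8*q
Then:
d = 24/49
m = -23/147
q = -15/49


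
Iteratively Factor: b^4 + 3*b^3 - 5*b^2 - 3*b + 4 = (b - 1)*(b^3 + 4*b^2 - b - 4) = (b - 1)*(b + 4)*(b^2 - 1) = (b - 1)*(b + 1)*(b + 4)*(b - 1)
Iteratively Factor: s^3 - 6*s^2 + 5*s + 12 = (s - 4)*(s^2 - 2*s - 3) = (s - 4)*(s + 1)*(s - 3)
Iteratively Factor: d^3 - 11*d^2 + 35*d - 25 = (d - 5)*(d^2 - 6*d + 5) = (d - 5)^2*(d - 1)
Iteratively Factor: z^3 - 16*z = (z - 4)*(z^2 + 4*z) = z*(z - 4)*(z + 4)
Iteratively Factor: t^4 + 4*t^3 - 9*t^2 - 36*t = (t + 4)*(t^3 - 9*t) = (t - 3)*(t + 4)*(t^2 + 3*t) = (t - 3)*(t + 3)*(t + 4)*(t)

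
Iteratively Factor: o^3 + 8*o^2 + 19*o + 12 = (o + 1)*(o^2 + 7*o + 12) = (o + 1)*(o + 3)*(o + 4)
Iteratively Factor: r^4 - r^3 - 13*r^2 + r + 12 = (r - 1)*(r^3 - 13*r - 12) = (r - 1)*(r + 3)*(r^2 - 3*r - 4) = (r - 4)*(r - 1)*(r + 3)*(r + 1)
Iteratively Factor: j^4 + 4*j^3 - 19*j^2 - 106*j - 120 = (j + 2)*(j^3 + 2*j^2 - 23*j - 60) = (j - 5)*(j + 2)*(j^2 + 7*j + 12) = (j - 5)*(j + 2)*(j + 4)*(j + 3)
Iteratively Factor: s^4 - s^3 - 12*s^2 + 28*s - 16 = (s - 2)*(s^3 + s^2 - 10*s + 8) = (s - 2)^2*(s^2 + 3*s - 4) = (s - 2)^2*(s + 4)*(s - 1)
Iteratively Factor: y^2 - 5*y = (y)*(y - 5)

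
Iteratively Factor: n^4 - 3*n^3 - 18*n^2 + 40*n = (n - 5)*(n^3 + 2*n^2 - 8*n) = (n - 5)*(n - 2)*(n^2 + 4*n) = n*(n - 5)*(n - 2)*(n + 4)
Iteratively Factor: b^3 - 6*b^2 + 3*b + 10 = (b + 1)*(b^2 - 7*b + 10) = (b - 5)*(b + 1)*(b - 2)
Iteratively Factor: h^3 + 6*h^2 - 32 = (h - 2)*(h^2 + 8*h + 16) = (h - 2)*(h + 4)*(h + 4)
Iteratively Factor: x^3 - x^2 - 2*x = (x)*(x^2 - x - 2) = x*(x - 2)*(x + 1)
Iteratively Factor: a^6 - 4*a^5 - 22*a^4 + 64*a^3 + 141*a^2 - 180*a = (a)*(a^5 - 4*a^4 - 22*a^3 + 64*a^2 + 141*a - 180) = a*(a + 3)*(a^4 - 7*a^3 - a^2 + 67*a - 60) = a*(a - 5)*(a + 3)*(a^3 - 2*a^2 - 11*a + 12) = a*(a - 5)*(a - 4)*(a + 3)*(a^2 + 2*a - 3) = a*(a - 5)*(a - 4)*(a - 1)*(a + 3)*(a + 3)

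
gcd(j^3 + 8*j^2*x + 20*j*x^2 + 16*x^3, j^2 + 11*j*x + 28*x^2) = j + 4*x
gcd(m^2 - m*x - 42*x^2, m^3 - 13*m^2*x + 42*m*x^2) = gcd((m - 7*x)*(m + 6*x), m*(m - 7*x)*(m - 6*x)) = -m + 7*x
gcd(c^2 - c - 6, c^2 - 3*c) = c - 3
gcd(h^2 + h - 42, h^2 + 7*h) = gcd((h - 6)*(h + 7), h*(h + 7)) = h + 7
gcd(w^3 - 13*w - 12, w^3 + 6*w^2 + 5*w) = w + 1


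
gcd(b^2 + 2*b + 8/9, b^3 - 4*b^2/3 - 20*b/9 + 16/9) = b + 4/3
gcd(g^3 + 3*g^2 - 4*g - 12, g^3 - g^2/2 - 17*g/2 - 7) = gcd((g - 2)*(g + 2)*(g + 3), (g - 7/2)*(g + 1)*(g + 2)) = g + 2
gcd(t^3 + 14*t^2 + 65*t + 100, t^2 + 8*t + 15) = t + 5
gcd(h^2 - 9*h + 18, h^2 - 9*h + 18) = h^2 - 9*h + 18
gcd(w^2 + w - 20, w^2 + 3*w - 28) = w - 4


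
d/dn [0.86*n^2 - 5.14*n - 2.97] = 1.72*n - 5.14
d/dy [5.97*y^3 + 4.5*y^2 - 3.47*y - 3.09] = 17.91*y^2 + 9.0*y - 3.47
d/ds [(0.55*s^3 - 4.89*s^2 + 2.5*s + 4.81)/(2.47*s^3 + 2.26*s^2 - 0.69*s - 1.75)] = (13.3213*s^4 - 13.109*s^3 - 40.8055*s^2 - 4.6262*s - 1.0561)/(6.1009*s^6 + 11.1644*s^5 + 1.699*s^4 - 11.7638*s^3 - 7.4339*s^2 + 2.415*s + 3.0625)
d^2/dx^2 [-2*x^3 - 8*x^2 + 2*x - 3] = -12*x - 16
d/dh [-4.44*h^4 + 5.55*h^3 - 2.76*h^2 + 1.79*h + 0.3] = -17.76*h^3 + 16.65*h^2 - 5.52*h + 1.79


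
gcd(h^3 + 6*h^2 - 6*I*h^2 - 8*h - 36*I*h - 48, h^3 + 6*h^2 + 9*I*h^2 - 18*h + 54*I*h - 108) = h + 6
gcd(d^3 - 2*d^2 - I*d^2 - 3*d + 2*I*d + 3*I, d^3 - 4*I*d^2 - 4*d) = 1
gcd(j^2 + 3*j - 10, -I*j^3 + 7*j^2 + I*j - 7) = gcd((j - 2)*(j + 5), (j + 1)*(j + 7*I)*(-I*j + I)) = 1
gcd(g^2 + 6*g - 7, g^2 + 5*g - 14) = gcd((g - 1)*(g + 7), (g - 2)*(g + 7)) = g + 7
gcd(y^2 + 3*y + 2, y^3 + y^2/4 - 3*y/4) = y + 1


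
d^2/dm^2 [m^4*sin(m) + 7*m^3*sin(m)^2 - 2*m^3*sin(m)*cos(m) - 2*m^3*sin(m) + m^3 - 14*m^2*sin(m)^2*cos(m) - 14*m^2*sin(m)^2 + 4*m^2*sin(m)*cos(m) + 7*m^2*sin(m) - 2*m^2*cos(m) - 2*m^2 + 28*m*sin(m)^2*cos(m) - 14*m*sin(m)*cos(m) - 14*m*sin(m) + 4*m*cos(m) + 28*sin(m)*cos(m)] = -m^4*sin(m) + 2*m^3*sin(m) + 4*m^3*sin(2*m) + 8*m^3*cos(m) + 14*m^3*cos(2*m) + 5*m^2*sin(m) + 34*m^2*sin(2*m) - 13*m^2*cos(m)/2 - 40*m^2*cos(2*m) - 63*m^2*cos(3*m)/2 + 24*m*sin(m) - 34*m*sin(2*m) - 42*m*sin(3*m) + 17*m*cos(m) - 5*m*cos(2*m) + 63*m*cos(3*m) + 27*m - 8*sin(m) - 52*sin(2*m) + 42*sin(3*m) - 39*cos(m) - 14*cos(2*m) + 7*cos(3*m) - 18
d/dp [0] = 0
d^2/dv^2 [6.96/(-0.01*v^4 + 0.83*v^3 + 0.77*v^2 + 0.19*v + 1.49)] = ((0.8352*v^2 - 34.6608*v - 10.7184)*(-0.01*v^4 + 0.83*v^3 + 0.77*v^2 + 0.19*v + 1.49) + 6.96*(-0.08*v^3 + 4.98*v^2 + 3.08*v + 0.38)*(-0.04*v^3 + 2.49*v^2 + 1.54*v + 0.19))/(-0.01*v^4 + 0.83*v^3 + 0.77*v^2 + 0.19*v + 1.49)^3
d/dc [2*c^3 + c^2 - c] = 6*c^2 + 2*c - 1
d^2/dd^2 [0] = 0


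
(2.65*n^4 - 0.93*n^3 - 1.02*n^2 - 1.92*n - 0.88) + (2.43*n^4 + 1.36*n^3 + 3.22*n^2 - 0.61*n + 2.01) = 5.08*n^4 + 0.43*n^3 + 2.2*n^2 - 2.53*n + 1.13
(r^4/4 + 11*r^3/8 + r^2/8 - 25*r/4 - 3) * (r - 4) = r^5/4 + 3*r^4/8 - 43*r^3/8 - 27*r^2/4 + 22*r + 12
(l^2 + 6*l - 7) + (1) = l^2 + 6*l - 6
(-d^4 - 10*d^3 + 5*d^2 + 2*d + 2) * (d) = -d^5 - 10*d^4 + 5*d^3 + 2*d^2 + 2*d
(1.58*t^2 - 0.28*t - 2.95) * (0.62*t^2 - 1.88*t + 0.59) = 0.9796*t^4 - 3.144*t^3 - 0.3704*t^2 + 5.3808*t - 1.7405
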